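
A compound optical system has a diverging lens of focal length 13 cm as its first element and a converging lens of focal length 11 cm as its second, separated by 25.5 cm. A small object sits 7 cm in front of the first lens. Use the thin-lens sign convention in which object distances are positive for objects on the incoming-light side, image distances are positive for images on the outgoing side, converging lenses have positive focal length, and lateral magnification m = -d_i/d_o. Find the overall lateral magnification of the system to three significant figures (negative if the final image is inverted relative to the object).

First lens: d_i1 = 1/(1/(-13) - 1/7) = -4.550 cm.
m_1 = -(-4.550)/7 = 0.6500.
The intermediate image is virtual, 4.550 cm to the left of lens 1, so d_o2 = L - d_i1 = 25.5 - (-4.550) = 30.050 cm.
Second lens: d_i2 = 1/(1/11 - 1/(30.050)) = 17.352 cm.
m_2 = -(17.352)/(30.050) = -0.5774.
Total m = m_1 x m_2 = (0.6500)(-0.5774) = -0.3753.

-0.375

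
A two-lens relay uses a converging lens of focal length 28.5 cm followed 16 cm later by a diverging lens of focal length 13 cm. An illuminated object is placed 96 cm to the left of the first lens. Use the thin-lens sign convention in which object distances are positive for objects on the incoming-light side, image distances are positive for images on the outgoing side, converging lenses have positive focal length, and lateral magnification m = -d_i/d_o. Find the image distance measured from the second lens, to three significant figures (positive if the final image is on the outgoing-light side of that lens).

Applying the thin-lens equation to the first lens, 1/28.5 = 1/96 + 1/d_i1, which gives d_i1 = 40.533 cm.
Since 40.533 cm > 16 cm, the first image lies past the second lens and serves as a virtual object: d_o2 = L - d_i1 = -24.533 cm.
Applying the thin-lens equation again with f_2 = -13 cm and d_o2 = -24.533 cm gives d_i2 = -27.653 cm.

-27.7 cm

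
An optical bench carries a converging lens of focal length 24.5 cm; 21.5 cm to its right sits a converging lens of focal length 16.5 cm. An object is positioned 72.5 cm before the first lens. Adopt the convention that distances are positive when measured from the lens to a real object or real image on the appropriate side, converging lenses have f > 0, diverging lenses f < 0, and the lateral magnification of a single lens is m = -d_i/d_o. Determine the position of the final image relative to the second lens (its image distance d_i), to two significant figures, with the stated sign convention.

Applying the thin-lens equation to the first lens, 1/24.5 = 1/72.5 + 1/d_i1, which gives d_i1 = 37.005 cm.
This image would form 37.005 cm past lens 1, i.e. 15.505 cm beyond lens 2, so it is a virtual object for lens 2: d_o2 = 21.5 - 37.005 = -15.505 cm.
Applying the thin-lens equation again with f_2 = 16.5 cm and d_o2 = -15.505 cm gives d_i2 = 7.994 cm.

8.0 cm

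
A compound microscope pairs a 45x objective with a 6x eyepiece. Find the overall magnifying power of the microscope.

The overall magnification of a compound microscope is the product of the objective and eyepiece magnifications:
M = M_obj x M_eye = 45 x 6 = 270.

270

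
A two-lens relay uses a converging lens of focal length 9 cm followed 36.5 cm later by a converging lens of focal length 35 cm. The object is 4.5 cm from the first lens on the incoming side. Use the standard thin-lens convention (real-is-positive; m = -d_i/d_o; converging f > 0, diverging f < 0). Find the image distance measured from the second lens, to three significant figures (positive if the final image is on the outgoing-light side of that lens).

152 cm

First lens: d_i1 = 1/(1/9 - 1/4.5) = -9.000 cm.
The intermediate image is virtual, 9.000 cm to the left of lens 1, so d_o2 = L - d_i1 = 36.5 - (-9.000) = 45.500 cm.
Second lens: d_i2 = 1/(1/35 - 1/(45.500)) = 151.667 cm.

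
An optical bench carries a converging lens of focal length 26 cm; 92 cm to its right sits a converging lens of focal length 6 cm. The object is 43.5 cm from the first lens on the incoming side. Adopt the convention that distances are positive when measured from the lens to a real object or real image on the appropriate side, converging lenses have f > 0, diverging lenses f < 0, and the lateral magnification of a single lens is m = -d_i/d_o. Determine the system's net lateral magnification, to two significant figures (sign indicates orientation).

0.42

First lens: d_i1 = 1/(1/26 - 1/43.5) = 64.629 cm.
m_1 = -(64.629)/43.5 = -1.4857.
That image sits 27.371 cm in front of the second lens, so d_o2 = 27.371 cm.
Second lens: d_i2 = 1/(1/6 - 1/(27.371)) = 7.684 cm.
m_2 = -(7.684)/(27.371) = -0.2807.
The system's lateral magnification is m_1 m_2 = (-1.4857)(-0.2807) = 0.4171.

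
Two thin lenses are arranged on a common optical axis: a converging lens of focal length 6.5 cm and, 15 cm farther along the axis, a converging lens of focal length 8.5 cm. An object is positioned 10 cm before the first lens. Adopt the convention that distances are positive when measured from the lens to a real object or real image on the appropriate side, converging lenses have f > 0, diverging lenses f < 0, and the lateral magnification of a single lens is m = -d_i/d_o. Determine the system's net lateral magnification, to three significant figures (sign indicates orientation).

First lens: d_i1 = 1/(1/6.5 - 1/10) = 18.571 cm.
m_1 = -(18.571)/10 = -1.8571.
Since 18.571 cm > 15 cm, the first image lies past the second lens and serves as a virtual object: d_o2 = L - d_i1 = -3.571 cm.
Second lens: d_i2 = 1/(1/8.5 - 1/(-3.571)) = 2.515 cm.
m_2 = -(2.515)/(-3.571) = 0.7041.
The system's lateral magnification is m_1 m_2 = (-1.8571)(0.7041) = -1.3077.

-1.31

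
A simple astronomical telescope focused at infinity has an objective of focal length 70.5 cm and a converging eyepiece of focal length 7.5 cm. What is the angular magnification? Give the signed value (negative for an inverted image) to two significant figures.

M = -f_obj/f_eye = -70.5/(7.5) = -9.400.

-9.4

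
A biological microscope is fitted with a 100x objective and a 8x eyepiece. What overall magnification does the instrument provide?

800

The overall magnification of a compound microscope is the product of the objective and eyepiece magnifications:
M = M_obj x M_eye = 100 x 8 = 800.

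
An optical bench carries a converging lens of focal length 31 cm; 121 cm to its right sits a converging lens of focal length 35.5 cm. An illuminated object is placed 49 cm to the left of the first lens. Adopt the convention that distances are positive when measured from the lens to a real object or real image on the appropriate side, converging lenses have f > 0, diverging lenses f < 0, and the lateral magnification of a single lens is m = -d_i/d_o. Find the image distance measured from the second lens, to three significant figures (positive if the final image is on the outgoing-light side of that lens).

Lens 1: 1/d_i1 = 1/f_1 - 1/d_o1 = 1/31 - 1/49 = 0.01185 cm^-1, so d_i1 = 84.389 cm.
The intermediate image is 84.389 cm to the right of lens 1, so d_o2 = L - d_i1 = 121 - 84.389 = 36.611 cm.
Lens 2: 1/d_i2 = 1/f_2 - 1/d_o2 = 1/35.5 - 1/(36.611) = 0.00085 cm^-1, so d_i2 = 1169.725 cm.

1170 cm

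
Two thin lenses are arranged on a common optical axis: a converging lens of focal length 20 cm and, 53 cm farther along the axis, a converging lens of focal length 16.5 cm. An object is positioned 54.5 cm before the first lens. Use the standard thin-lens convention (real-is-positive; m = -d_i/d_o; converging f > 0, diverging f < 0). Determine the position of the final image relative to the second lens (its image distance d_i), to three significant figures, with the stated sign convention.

Applying the thin-lens equation to the first lens, 1/20 = 1/54.5 + 1/d_i1, which gives d_i1 = 31.594 cm.
The intermediate image is 31.594 cm to the right of lens 1, so d_o2 = L - d_i1 = 53 - 31.594 = 21.406 cm.
Applying the thin-lens equation again with f_2 = 16.5 cm and d_o2 = 21.406 cm gives d_i2 = 71.996 cm.

72.0 cm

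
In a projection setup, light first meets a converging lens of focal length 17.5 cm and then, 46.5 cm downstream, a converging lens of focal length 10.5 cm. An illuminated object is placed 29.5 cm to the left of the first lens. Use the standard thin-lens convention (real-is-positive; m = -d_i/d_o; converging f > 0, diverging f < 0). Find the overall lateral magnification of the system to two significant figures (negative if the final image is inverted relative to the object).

First lens: d_i1 = 1/(1/17.5 - 1/29.5) = 43.021 cm.
m_1 = -(43.021)/29.5 = -1.4583.
That image sits 3.479 cm in front of the second lens, so d_o2 = 3.479 cm.
Second lens: d_i2 = 1/(1/10.5 - 1/(3.479)) = -5.203 cm.
m_2 = -(-5.203)/(3.479) = 1.4955.
Total m = m_1 x m_2 = (-1.4583)(1.4955) = -2.1810.

-2.2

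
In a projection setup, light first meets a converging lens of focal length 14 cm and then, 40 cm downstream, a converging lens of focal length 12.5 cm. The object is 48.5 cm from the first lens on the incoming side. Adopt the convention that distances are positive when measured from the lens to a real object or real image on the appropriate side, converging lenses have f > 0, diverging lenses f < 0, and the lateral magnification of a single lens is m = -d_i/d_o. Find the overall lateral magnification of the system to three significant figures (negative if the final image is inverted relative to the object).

0.649

Lens 1: 1/d_i1 = 1/f_1 - 1/d_o1 = 1/14 - 1/48.5 = 0.05081 cm^-1, so d_i1 = 19.681 cm.
m_1 = -(19.681)/48.5 = -0.4058.
That image sits 20.319 cm in front of the second lens, so d_o2 = 20.319 cm.
Lens 2: 1/d_i2 = 1/f_2 - 1/d_o2 = 1/12.5 - 1/(20.319) = 0.03078 cm^-1, so d_i2 = 32.484 cm.
m_2 = -(32.484)/(20.319) = -1.5987.
Total m = m_1 x m_2 = (-0.4058)(-1.5987) = 0.6487.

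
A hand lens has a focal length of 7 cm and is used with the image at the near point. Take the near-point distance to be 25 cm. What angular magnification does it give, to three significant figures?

4.57

M = 1 + D/f = 1 + 25/7 = 4.571.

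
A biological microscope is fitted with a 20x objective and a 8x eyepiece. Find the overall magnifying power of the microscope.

160

The overall magnification of a compound microscope is the product of the objective and eyepiece magnifications:
M = M_obj x M_eye = 20 x 8 = 160.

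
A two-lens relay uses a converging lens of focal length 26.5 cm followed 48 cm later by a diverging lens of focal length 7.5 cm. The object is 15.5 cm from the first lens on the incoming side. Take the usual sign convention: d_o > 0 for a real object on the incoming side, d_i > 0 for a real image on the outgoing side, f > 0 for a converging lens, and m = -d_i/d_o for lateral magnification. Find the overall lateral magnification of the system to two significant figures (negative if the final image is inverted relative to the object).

Applying the thin-lens equation to the first lens, 1/26.5 = 1/15.5 + 1/d_i1, which gives d_i1 = -37.341 cm.
Its lateral magnification is m_1 = -d_i1/d_o1 = -(-37.341)/15.5 = 2.4091.
With d_i1 < 0 the first image is virtual and lies on the object side; the object distance for lens 2 is d_o2 = 48 - (-37.341) = 85.341 cm.
Applying the thin-lens equation again with f_2 = -7.5 cm and d_o2 = 85.341 cm gives d_i2 = -6.894 cm.
m_2 = -(-6.894)/(85.341) = 0.0808.
The system's lateral magnification is m_1 m_2 = (2.4091)(0.0808) = 0.1946.

0.19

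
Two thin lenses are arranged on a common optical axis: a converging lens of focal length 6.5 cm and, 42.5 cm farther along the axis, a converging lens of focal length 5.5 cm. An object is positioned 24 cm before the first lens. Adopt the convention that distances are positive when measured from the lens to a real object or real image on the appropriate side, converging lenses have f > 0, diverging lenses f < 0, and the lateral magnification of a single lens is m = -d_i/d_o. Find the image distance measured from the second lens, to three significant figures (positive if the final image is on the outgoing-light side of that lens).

6.58 cm

Lens 1: 1/d_i1 = 1/f_1 - 1/d_o1 = 1/6.5 - 1/24 = 0.11218 cm^-1, so d_i1 = 8.914 cm.
The intermediate image is 8.914 cm to the right of lens 1, so d_o2 = L - d_i1 = 42.5 - 8.914 = 33.586 cm.
Lens 2: 1/d_i2 = 1/f_2 - 1/d_o2 = 1/5.5 - 1/(33.586) = 0.15204 cm^-1, so d_i2 = 6.577 cm.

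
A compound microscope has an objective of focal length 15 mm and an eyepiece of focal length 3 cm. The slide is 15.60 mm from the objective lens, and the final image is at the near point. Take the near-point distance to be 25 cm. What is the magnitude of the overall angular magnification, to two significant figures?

Convert to cm: f_obj = 15 mm = 1.5 cm; d_o = 15.60 mm = 1.56 cm.
Objective: 1/d_i = 1/f_obj - 1/d_o = 1/1.5 - 1/1.56 = 0.02564 cm^-1, so d_i = 39.000 cm.
m_obj = -d_i/d_o = -39.000/1.56 = -25.000.
Eyepiece angular magnification (image at near point): M_eye = 1 + D/f_e = 1 + 25/3 = 9.333.
Overall M = m_obj x M_eye = (-25.000)(9.333) = -233.33.
|M| = 233.33.

230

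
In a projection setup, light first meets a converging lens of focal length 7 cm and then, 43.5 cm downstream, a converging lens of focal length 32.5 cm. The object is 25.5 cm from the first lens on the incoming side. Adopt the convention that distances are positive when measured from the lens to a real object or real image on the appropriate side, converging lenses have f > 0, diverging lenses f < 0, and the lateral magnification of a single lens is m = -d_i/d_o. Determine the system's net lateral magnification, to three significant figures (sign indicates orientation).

Applying the thin-lens equation to the first lens, 1/7 = 1/25.5 + 1/d_i1, which gives d_i1 = 9.649 cm.
Its lateral magnification is m_1 = -d_i1/d_o1 = -(9.649)/25.5 = -0.3784.
The intermediate image is 9.649 cm to the right of lens 1, so d_o2 = L - d_i1 = 43.5 - 9.649 = 33.851 cm.
Applying the thin-lens equation again with f_2 = 32.5 cm and d_o2 = 33.851 cm gives d_i2 = 814.125 cm.
m_2 = -(814.125)/(33.851) = -24.0500.
Total m = m_1 x m_2 = (-0.3784)(-24.0500) = 9.1000.

9.10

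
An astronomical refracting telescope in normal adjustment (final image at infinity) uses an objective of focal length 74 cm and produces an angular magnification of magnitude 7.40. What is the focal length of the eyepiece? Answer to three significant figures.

10.0 cm

|M| = f_obj/f_eye, so f_eye = f_obj/|M| = 74/7.4 = 10.000 cm.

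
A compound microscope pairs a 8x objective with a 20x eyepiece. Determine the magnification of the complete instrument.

160

The overall magnification of a compound microscope is the product of the objective and eyepiece magnifications:
M = M_obj x M_eye = 8 x 20 = 160.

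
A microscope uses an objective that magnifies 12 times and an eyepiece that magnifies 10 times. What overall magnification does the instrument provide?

120

The overall magnification of a compound microscope is the product of the objective and eyepiece magnifications:
M = M_obj x M_eye = 12 x 10 = 120.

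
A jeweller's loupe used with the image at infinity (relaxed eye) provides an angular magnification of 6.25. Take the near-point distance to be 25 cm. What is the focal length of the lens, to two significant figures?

4.0 cm

For the image at infinity, M = D/f.
f = D/M = 25/6.25 = 4.000 cm.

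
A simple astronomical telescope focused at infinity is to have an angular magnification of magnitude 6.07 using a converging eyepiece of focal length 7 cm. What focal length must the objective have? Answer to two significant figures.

|M| = f_obj/|f_eye|, so f_obj = |M| x |f_eye| = 6.07 x 7 = 42.490 cm.

42 cm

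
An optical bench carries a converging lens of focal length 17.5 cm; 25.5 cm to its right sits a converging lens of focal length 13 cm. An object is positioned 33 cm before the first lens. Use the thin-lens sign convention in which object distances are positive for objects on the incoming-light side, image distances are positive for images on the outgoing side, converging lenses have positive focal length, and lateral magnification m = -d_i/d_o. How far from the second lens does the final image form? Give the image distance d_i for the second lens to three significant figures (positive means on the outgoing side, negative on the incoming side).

Lens 1: 1/d_i1 = 1/f_1 - 1/d_o1 = 1/17.5 - 1/33 = 0.02684 cm^-1, so d_i1 = 37.258 cm.
Since 37.258 cm > 25.5 cm, the first image lies past the second lens and serves as a virtual object: d_o2 = L - d_i1 = -11.758 cm.
Lens 2: 1/d_i2 = 1/f_2 - 1/d_o2 = 1/13 - 1/(-11.758) = 0.16197 cm^-1, so d_i2 = 6.174 cm.

6.17 cm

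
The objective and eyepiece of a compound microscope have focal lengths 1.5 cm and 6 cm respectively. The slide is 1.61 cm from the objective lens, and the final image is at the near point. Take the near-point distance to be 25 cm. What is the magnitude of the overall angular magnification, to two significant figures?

Objective: 1/d_i = 1/f_obj - 1/d_o = 1/1.5 - 1/1.61 = 0.04555 cm^-1, so d_i = 21.955 cm.
m_obj = -d_i/d_o = -21.955/1.61 = -13.636.
Eyepiece angular magnification (image at near point): M_eye = 1 + D/f_e = 1 + 25/6 = 5.167.
Overall M = m_obj x M_eye = (-13.636)(5.167) = -70.45.
|M| = 70.45.

70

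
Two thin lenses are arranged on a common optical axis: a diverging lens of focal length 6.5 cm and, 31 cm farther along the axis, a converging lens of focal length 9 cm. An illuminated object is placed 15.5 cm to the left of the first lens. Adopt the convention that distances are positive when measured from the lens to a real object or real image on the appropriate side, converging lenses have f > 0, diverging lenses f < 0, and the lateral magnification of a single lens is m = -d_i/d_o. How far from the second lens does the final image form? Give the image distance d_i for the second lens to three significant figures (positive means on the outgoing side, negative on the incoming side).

12.0 cm

First lens: d_i1 = 1/(1/(-6.5) - 1/15.5) = -4.580 cm.
The intermediate image is virtual, 4.580 cm to the left of lens 1, so d_o2 = L - d_i1 = 31 - (-4.580) = 35.580 cm.
Second lens: d_i2 = 1/(1/9 - 1/(35.580)) = 12.047 cm.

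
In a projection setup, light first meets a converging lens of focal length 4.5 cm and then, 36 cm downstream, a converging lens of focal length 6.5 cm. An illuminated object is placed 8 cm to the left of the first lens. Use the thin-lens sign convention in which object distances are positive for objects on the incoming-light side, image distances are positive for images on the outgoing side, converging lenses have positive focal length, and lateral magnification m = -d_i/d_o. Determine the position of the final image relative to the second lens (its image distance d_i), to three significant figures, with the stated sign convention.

First lens: d_i1 = 1/(1/4.5 - 1/8) = 10.286 cm.
The intermediate image is 10.286 cm to the right of lens 1, so d_o2 = L - d_i1 = 36 - 10.286 = 25.714 cm.
Second lens: d_i2 = 1/(1/6.5 - 1/(25.714)) = 8.699 cm.

8.70 cm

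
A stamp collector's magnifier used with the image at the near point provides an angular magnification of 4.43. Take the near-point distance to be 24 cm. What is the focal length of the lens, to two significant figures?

For the image at the near point, M = 1 + D/f.
f = D/(M - 1) = 24/(4.43 - 1) = 6.997 cm.

7.0 cm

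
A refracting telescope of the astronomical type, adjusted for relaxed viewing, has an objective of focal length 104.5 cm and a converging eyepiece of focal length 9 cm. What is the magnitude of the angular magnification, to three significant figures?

11.6

|M| = f_obj/|f_eye| = 104.5/9 = 11.611.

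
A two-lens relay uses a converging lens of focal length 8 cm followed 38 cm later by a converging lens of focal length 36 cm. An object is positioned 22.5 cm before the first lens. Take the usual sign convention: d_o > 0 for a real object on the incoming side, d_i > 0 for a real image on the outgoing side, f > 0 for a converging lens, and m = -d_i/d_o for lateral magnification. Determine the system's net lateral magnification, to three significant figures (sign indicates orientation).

-1.91

Lens 1: 1/d_i1 = 1/f_1 - 1/d_o1 = 1/8 - 1/22.5 = 0.08056 cm^-1, so d_i1 = 12.414 cm.
m_1 = -(12.414)/22.5 = -0.5517.
Object distance for lens 2: d_o2 = 38 - 12.414 = 25.586 cm.
Lens 2: 1/d_i2 = 1/f_2 - 1/d_o2 = 1/36 - 1/(25.586) = -0.01131 cm^-1, so d_i2 = -88.450 cm.
m_2 = -(-88.450)/(25.586) = 3.4570.
The system's lateral magnification is m_1 m_2 = (-0.5517)(3.4570) = -1.9073.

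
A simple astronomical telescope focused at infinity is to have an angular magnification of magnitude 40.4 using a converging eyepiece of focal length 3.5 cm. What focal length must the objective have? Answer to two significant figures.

140 cm

|M| = f_obj/|f_eye|, so f_obj = |M| x |f_eye| = 40.4 x 3.5 = 141.400 cm.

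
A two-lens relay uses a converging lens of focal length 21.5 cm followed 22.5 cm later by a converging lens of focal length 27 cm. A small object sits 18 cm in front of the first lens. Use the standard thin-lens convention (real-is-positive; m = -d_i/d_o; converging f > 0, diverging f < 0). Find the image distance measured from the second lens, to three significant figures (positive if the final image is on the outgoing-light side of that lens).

33.9 cm

Lens 1: 1/d_i1 = 1/f_1 - 1/d_o1 = 1/21.5 - 1/18 = -0.00904 cm^-1, so d_i1 = -110.571 cm.
With d_i1 < 0 the first image is virtual and lies on the object side; the object distance for lens 2 is d_o2 = 22.5 - (-110.571) = 133.071 cm.
Lens 2: 1/d_i2 = 1/f_2 - 1/d_o2 = 1/27 - 1/(133.071) = 0.02952 cm^-1, so d_i2 = 33.873 cm.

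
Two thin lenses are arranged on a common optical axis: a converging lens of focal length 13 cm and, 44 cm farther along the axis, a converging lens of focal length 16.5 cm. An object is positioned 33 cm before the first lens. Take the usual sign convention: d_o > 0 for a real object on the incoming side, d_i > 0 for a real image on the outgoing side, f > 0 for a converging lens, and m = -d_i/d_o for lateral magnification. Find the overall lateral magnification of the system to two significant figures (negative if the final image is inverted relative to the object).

Applying the thin-lens equation to the first lens, 1/13 = 1/33 + 1/d_i1, which gives d_i1 = 21.450 cm.
Its lateral magnification is m_1 = -d_i1/d_o1 = -(21.450)/33 = -0.6500.
The intermediate image is 21.450 cm to the right of lens 1, so d_o2 = L - d_i1 = 44 - 21.450 = 22.550 cm.
Applying the thin-lens equation again with f_2 = 16.5 cm and d_o2 = 22.550 cm gives d_i2 = 61.500 cm.
m_2 = -(61.500)/(22.550) = -2.7273.
Overall magnification: m = m_1 m_2 = 1.7727.

1.8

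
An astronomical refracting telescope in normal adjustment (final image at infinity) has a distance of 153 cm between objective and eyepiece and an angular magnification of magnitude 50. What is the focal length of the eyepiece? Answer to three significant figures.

In normal adjustment the tube length equals f_obj + f_eye and |M| = f_obj/f_eye.
So f_obj = 50 f_eye and 50 f_eye + f_eye = 153 cm, giving f_eye = 153/51 = 3.000 cm and f_obj = 150.000 cm.

3.00 cm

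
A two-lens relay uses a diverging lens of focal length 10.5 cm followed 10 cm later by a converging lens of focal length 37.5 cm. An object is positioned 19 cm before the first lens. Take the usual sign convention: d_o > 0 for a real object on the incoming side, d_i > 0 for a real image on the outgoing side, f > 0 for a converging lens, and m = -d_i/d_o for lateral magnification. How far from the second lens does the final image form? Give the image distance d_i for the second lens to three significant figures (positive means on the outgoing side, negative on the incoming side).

Applying the thin-lens equation to the first lens, 1/(-10.5) = 1/19 + 1/d_i1, which gives d_i1 = -6.763 cm.
With d_i1 < 0 the first image is virtual and lies on the object side; the object distance for lens 2 is d_o2 = 10 - (-6.763) = 16.763 cm.
Applying the thin-lens equation again with f_2 = 37.5 cm and d_o2 = 16.763 cm gives d_i2 = -30.313 cm.

-30.3 cm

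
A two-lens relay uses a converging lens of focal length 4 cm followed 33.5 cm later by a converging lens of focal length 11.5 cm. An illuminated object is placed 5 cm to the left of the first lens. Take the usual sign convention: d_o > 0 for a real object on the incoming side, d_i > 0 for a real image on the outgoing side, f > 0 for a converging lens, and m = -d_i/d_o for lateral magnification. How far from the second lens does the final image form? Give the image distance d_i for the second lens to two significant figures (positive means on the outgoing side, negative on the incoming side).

First lens: d_i1 = 1/(1/4 - 1/5) = 20.000 cm.
The intermediate image is 20.000 cm to the right of lens 1, so d_o2 = L - d_i1 = 33.5 - 20.000 = 13.500 cm.
Second lens: d_i2 = 1/(1/11.5 - 1/(13.500)) = 77.625 cm.

78 cm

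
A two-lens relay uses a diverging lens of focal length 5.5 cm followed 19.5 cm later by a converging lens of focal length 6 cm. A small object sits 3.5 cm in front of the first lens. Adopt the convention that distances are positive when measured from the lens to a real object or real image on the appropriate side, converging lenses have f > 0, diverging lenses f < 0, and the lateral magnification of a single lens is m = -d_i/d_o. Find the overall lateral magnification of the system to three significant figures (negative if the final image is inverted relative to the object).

-0.234

Applying the thin-lens equation to the first lens, 1/(-5.5) = 1/3.5 + 1/d_i1, which gives d_i1 = -2.139 cm.
Its lateral magnification is m_1 = -d_i1/d_o1 = -(-2.139)/3.5 = 0.6111.
With d_i1 < 0 the first image is virtual and lies on the object side; the object distance for lens 2 is d_o2 = 19.5 - (-2.139) = 21.639 cm.
Applying the thin-lens equation again with f_2 = 6 cm and d_o2 = 21.639 cm gives d_i2 = 8.302 cm.
m_2 = -(8.302)/(21.639) = -0.3837.
The system's lateral magnification is m_1 m_2 = (0.6111)(-0.3837) = -0.2345.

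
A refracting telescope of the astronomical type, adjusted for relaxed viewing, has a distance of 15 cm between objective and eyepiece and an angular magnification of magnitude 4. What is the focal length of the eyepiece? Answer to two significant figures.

3.0 cm

In normal adjustment the tube length equals f_obj + f_eye and |M| = f_obj/f_eye.
So f_obj = 4 f_eye and 4 f_eye + f_eye = 15 cm, giving f_eye = 15/5 = 3.000 cm and f_obj = 12.000 cm.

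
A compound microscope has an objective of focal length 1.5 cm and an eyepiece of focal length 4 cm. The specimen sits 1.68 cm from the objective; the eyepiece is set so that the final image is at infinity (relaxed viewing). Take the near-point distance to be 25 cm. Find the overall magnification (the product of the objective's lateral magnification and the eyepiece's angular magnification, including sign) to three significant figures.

-52.1

Objective: 1/d_i = 1/f_obj - 1/d_o = 1/1.5 - 1/1.68 = 0.07143 cm^-1, so d_i = 14.000 cm.
m_obj = -d_i/d_o = -14.000/1.68 = -8.333.
Eyepiece angular magnification (image at infinity): M_eye = D/f_e = 25/4 = 6.250.
Overall M = m_obj x M_eye = (-8.333)(6.250) = -52.08.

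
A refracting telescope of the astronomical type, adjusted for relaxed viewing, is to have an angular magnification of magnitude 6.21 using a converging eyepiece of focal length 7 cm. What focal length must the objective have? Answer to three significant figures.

|M| = f_obj/|f_eye|, so f_obj = |M| x |f_eye| = 6.21 x 7 = 43.470 cm.

43.5 cm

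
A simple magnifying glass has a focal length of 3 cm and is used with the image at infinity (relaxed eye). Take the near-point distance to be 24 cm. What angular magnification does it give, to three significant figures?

M = D/f = 24/3 = 8.000.

8.00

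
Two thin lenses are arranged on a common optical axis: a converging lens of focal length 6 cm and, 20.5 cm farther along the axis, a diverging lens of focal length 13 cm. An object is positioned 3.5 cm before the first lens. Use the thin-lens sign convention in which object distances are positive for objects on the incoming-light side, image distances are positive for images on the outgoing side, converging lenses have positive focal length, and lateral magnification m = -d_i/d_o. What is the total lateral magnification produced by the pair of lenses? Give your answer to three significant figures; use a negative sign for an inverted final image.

0.745

Applying the thin-lens equation to the first lens, 1/6 = 1/3.5 + 1/d_i1, which gives d_i1 = -8.400 cm.
Its lateral magnification is m_1 = -d_i1/d_o1 = -(-8.400)/3.5 = 2.4000.
The intermediate image is virtual, 8.400 cm to the left of lens 1, so d_o2 = L - d_i1 = 20.5 - (-8.400) = 28.900 cm.
Applying the thin-lens equation again with f_2 = -13 cm and d_o2 = 28.900 cm gives d_i2 = -8.967 cm.
m_2 = -(-8.967)/(28.900) = 0.3103.
Overall magnification: m = m_1 m_2 = 0.7446.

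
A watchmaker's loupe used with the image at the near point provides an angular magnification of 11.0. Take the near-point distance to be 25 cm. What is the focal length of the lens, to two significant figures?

For the image at the near point, M = 1 + D/f.
f = D/(M - 1) = 25/(11.0 - 1) = 2.500 cm.

2.5 cm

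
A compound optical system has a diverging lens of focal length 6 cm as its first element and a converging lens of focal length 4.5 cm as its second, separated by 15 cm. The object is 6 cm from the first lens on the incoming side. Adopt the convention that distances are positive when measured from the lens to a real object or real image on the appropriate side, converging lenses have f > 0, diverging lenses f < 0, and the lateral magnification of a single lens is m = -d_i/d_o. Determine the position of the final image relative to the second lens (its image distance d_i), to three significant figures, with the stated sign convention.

6.00 cm

Applying the thin-lens equation to the first lens, 1/(-6) = 1/6 + 1/d_i1, which gives d_i1 = -3.000 cm.
The intermediate image is virtual, 3.000 cm to the left of lens 1, so d_o2 = L - d_i1 = 15 - (-3.000) = 18.000 cm.
Applying the thin-lens equation again with f_2 = 4.5 cm and d_o2 = 18.000 cm gives d_i2 = 6.000 cm.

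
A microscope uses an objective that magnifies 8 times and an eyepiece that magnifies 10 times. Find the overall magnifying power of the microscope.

80

The overall magnification of a compound microscope is the product of the objective and eyepiece magnifications:
M = M_obj x M_eye = 8 x 10 = 80.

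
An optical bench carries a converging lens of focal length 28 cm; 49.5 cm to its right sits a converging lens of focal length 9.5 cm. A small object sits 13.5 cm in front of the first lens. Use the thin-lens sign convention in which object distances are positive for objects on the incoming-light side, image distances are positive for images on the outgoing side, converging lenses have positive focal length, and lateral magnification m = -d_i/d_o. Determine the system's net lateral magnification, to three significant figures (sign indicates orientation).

First lens: d_i1 = 1/(1/28 - 1/13.5) = -26.069 cm.
m_1 = -(-26.069)/13.5 = 1.9310.
The intermediate image is virtual, 26.069 cm to the left of lens 1, so d_o2 = L - d_i1 = 49.5 - (-26.069) = 75.569 cm.
Second lens: d_i2 = 1/(1/9.5 - 1/(75.569)) = 10.866 cm.
m_2 = -(10.866)/(75.569) = -0.1438.
Total m = m_1 x m_2 = (1.9310)(-0.1438) = -0.2777.

-0.278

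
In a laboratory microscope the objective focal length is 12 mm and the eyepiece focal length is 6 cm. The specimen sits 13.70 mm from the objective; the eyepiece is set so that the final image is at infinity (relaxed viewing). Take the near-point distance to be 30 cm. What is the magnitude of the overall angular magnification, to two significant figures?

35

Convert to cm: f_obj = 12 mm = 1.2 cm; d_o = 13.70 mm = 1.37 cm.
Objective: 1/d_i = 1/f_obj - 1/d_o = 1/1.2 - 1/1.37 = 0.10341 cm^-1, so d_i = 9.671 cm.
m_obj = -d_i/d_o = -9.671/1.37 = -7.059.
Eyepiece angular magnification (image at infinity): M_eye = D/f_e = 30/6 = 5.000.
Overall M = m_obj x M_eye = (-7.059)(5.000) = -35.29.
|M| = 35.29.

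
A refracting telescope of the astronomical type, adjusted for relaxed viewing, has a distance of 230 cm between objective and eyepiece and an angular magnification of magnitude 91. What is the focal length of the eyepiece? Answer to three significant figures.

In normal adjustment the tube length equals f_obj + f_eye and |M| = f_obj/f_eye.
So f_obj = 91 f_eye and 91 f_eye + f_eye = 230 cm, giving f_eye = 230/92 = 2.500 cm and f_obj = 227.500 cm.

2.50 cm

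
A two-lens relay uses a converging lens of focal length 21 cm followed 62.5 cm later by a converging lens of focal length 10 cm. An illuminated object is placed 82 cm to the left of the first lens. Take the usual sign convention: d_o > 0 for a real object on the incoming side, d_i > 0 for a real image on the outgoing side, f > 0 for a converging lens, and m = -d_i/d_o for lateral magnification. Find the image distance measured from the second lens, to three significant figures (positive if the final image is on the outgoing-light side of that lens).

14.1 cm

Applying the thin-lens equation to the first lens, 1/21 = 1/82 + 1/d_i1, which gives d_i1 = 28.230 cm.
That image sits 34.270 cm in front of the second lens, so d_o2 = 34.270 cm.
Applying the thin-lens equation again with f_2 = 10 cm and d_o2 = 34.270 cm gives d_i2 = 14.120 cm.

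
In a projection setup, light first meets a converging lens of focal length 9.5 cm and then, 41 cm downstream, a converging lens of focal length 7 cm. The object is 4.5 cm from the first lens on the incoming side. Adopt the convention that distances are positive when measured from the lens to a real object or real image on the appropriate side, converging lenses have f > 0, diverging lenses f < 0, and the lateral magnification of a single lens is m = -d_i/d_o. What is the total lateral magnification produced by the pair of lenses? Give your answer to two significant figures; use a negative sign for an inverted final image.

-0.31

Applying the thin-lens equation to the first lens, 1/9.5 = 1/4.5 + 1/d_i1, which gives d_i1 = -8.550 cm.
Its lateral magnification is m_1 = -d_i1/d_o1 = -(-8.550)/4.5 = 1.9000.
With d_i1 < 0 the first image is virtual and lies on the object side; the object distance for lens 2 is d_o2 = 41 - (-8.550) = 49.550 cm.
Applying the thin-lens equation again with f_2 = 7 cm and d_o2 = 49.550 cm gives d_i2 = 8.152 cm.
m_2 = -(8.152)/(49.550) = -0.1645.
The system's lateral magnification is m_1 m_2 = (1.9000)(-0.1645) = -0.3126.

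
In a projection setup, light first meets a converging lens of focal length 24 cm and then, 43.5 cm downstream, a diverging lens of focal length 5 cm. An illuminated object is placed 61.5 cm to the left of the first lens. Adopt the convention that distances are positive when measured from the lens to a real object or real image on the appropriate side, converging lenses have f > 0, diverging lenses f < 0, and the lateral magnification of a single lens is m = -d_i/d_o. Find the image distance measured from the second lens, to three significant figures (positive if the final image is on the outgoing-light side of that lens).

-2.26 cm

First lens: d_i1 = 1/(1/24 - 1/61.5) = 39.360 cm.
That image sits 4.140 cm in front of the second lens, so d_o2 = 4.140 cm.
Second lens: d_i2 = 1/(1/(-5) - 1/(4.140)) = -2.265 cm.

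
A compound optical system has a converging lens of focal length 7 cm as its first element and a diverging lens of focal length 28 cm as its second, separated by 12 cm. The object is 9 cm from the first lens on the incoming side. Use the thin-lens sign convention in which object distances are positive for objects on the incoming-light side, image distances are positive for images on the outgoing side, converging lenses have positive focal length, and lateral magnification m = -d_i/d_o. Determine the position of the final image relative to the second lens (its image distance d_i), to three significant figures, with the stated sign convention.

64.2 cm

Lens 1: 1/d_i1 = 1/f_1 - 1/d_o1 = 1/7 - 1/9 = 0.03175 cm^-1, so d_i1 = 31.500 cm.
This image would form 31.500 cm past lens 1, i.e. 19.500 cm beyond lens 2, so it is a virtual object for lens 2: d_o2 = 12 - 31.500 = -19.500 cm.
Lens 2: 1/d_i2 = 1/f_2 - 1/d_o2 = 1/(-28) - 1/(-19.500) = 0.01557 cm^-1, so d_i2 = 64.235 cm.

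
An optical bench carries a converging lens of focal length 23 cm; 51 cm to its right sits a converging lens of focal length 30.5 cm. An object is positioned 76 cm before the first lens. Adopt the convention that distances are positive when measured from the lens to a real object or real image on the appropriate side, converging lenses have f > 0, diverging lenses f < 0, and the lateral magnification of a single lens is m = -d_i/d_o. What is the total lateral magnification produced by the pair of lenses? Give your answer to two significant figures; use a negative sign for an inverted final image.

-1.1

First lens: d_i1 = 1/(1/23 - 1/76) = 32.981 cm.
m_1 = -(32.981)/76 = -0.4340.
That image sits 18.019 cm in front of the second lens, so d_o2 = 18.019 cm.
Second lens: d_i2 = 1/(1/30.5 - 1/(18.019)) = -44.033 cm.
m_2 = -(-44.033)/(18.019) = 2.4437.
The system's lateral magnification is m_1 m_2 = (-0.4340)(2.4437) = -1.0605.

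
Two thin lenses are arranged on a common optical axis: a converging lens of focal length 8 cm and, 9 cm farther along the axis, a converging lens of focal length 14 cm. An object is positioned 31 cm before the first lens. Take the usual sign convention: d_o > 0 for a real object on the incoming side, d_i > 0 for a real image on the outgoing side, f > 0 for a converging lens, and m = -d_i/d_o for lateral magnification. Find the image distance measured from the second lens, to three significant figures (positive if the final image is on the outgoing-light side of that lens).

1.58 cm

Lens 1: 1/d_i1 = 1/f_1 - 1/d_o1 = 1/8 - 1/31 = 0.09274 cm^-1, so d_i1 = 10.783 cm.
Since 10.783 cm > 9 cm, the first image lies past the second lens and serves as a virtual object: d_o2 = L - d_i1 = -1.783 cm.
Lens 2: 1/d_i2 = 1/f_2 - 1/d_o2 = 1/14 - 1/(-1.783) = 0.63240 cm^-1, so d_i2 = 1.581 cm.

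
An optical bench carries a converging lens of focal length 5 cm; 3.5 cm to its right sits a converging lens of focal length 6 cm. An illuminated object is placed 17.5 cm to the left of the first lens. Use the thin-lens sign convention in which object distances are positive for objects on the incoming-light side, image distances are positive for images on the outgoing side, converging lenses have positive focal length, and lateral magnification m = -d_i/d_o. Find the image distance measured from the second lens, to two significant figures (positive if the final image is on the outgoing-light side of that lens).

First lens: d_i1 = 1/(1/5 - 1/17.5) = 7.000 cm.
This image would form 7.000 cm past lens 1, i.e. 3.500 cm beyond lens 2, so it is a virtual object for lens 2: d_o2 = 3.5 - 7.000 = -3.500 cm.
Second lens: d_i2 = 1/(1/6 - 1/(-3.500)) = 2.211 cm.

2.2 cm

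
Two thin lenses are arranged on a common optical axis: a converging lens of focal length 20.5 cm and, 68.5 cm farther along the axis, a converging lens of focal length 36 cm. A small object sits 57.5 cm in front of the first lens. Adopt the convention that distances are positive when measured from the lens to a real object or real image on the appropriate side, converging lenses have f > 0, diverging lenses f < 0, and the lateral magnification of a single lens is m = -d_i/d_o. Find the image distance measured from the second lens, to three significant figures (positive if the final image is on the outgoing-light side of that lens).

2060 cm

Lens 1: 1/d_i1 = 1/f_1 - 1/d_o1 = 1/20.5 - 1/57.5 = 0.03139 cm^-1, so d_i1 = 31.858 cm.
The intermediate image is 31.858 cm to the right of lens 1, so d_o2 = L - d_i1 = 68.5 - 31.858 = 36.642 cm.
Lens 2: 1/d_i2 = 1/f_2 - 1/d_o2 = 1/36 - 1/(36.642) = 0.00049 cm^-1, so d_i2 = 2055.032 cm.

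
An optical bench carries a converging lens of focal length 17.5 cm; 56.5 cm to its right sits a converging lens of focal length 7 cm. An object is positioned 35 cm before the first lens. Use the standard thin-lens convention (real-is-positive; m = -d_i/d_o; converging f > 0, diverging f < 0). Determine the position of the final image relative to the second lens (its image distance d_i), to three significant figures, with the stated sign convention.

First lens: d_i1 = 1/(1/17.5 - 1/35) = 35.000 cm.
Object distance for lens 2: d_o2 = 56.5 - 35.000 = 21.500 cm.
Second lens: d_i2 = 1/(1/7 - 1/(21.500)) = 10.379 cm.

10.4 cm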